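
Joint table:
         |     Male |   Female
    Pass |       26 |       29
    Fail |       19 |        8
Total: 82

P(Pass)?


P(Pass) = (26+29)/82 = 55/82

P(Pass) = 55/82 ≈ 67.07%


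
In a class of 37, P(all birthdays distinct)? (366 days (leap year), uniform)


P(all different) = Π(366-i)/366 for i=0..36
= (366/366)×(365/366)×...×(330/366)
= 0.152077

P ≈ 0.1521 ≈ 15.21%


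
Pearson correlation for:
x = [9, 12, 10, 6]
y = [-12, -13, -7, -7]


n=4, Σx=37, Σy=-39, Σxy=-376, Σx²=361, Σy²=411
r = (4×(-376) - 37×(-39))/√((4×361 - 37²)(4×411 - (-39)²))
= -61/√(75×123) = -61/√9225 ≈ -61/96.0469 ≈ -0.6351

r ≈ -0.6351


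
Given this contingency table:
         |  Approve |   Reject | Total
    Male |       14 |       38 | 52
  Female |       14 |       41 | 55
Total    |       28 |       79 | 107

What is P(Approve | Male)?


P(Approve | Male) = 14/(14+38) = 14/52 = 7/26

P(Approve|Male) = 7/26 ≈ 26.92%


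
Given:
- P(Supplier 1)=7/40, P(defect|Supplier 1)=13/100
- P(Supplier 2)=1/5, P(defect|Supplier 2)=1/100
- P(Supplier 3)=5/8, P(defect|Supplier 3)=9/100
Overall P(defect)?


P(B) = Σ P(B|Aᵢ)×P(Aᵢ)
  13/100×7/40 = 91/4000
  1/100×1/5 = 1/500
  9/100×5/8 = 9/160
Sum = 81/1000

P(defect) = 81/1000 ≈ 8.10%


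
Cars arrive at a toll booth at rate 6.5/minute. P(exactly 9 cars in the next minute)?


Poisson(λ=6.5): P(X=9) = e^(-λ)×λ^k/k!
= e^(-6.5) × 6.5^9 / 9!
≈ 0.001503439193 × 20711912.8379 / 362880 ≈ 0.085811

P(X=9) ≈ 0.085811 ≈ 8.58%


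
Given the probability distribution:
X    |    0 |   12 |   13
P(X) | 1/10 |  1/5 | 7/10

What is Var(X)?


E[X] = 23/2
E[X²] = 1471/10
Var(X) = E[X²] - (E[X])² = 1471/10 - 529/4 = 297/20

Var(X) = 297/20 ≈ 14.8500


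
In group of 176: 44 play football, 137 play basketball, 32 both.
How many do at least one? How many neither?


|A∪B| = 44+137-32 = 149
Neither = 176-149 = 27

At least one: 149; Neither: 27


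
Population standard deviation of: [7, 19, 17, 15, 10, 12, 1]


Mean = 81/7
  (7-81/7)²=1024/49
  (19-81/7)²=2704/49
  (17-81/7)²=1444/49
  (15-81/7)²=576/49
  (10-81/7)²=121/49
  (12-81/7)²=9/49
  (1-81/7)²=5476/49
Σ(x-μ)² = 1622/7
σ² = (1622/7)/7 = 1622/49

σ = √(1622/49) ≈ 5.7534


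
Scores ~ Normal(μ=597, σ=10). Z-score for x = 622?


z = (x - μ)/σ = (622 - 597)/10 = 2.5

z = 2.5


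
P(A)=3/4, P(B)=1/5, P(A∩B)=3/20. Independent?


P(A)×P(B) = 3/20
P(A∩B) = 3/20
Equal ✓ → Independent

Yes, independent


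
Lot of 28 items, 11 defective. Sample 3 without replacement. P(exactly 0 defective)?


Hypergeometric: C(11,0)×C(17,3)/C(28,3)
= 1×680/3276 = 170/819

P(X=0) = 170/819 ≈ 20.76%


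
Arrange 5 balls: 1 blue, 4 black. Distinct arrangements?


5!/(1!×4!) = 5

5


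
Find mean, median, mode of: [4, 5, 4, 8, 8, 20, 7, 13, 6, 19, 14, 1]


Sorted: [1, 4, 4, 5, 6, 7, 8, 8, 13, 14, 19, 20]
Mean = 109/12
Median = 15/2
Freq: {4: 2, 5: 1, 8: 2, 20: 1, 7: 1, 13: 1, 6: 1, 19: 1, 14: 1, 1: 1}
Mode: [4, 8]

Mean=109/12, Median=15/2, Mode=[4, 8]


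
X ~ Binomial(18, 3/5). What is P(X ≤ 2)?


P(X ≤ 2) = Σ P(X=i) for i=0..2
P(X=0) = 262144/3814697265625
P(X=1) = 7077888/3814697265625
P(X=2) = 90243072/3814697265625
Sum = 97583104/3814697265625

P(X ≤ 2) = 97583104/3814697265625 ≈ 0.00%


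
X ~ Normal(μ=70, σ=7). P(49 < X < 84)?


z₁=(49-70)/7=-3.0, z₂=(84-70)/7=2.0
P = Φ(2.0) - Φ(-3.0) = 0.977250 - 0.001350 = 0.975900 ≈ 0.9759

P(49 < X < 84) ≈ 0.9759


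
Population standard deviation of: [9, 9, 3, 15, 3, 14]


Mean = 53/6
  (9-53/6)²=1/36
  (9-53/6)²=1/36
  (3-53/6)²=1225/36
  (15-53/6)²=1369/36
  (3-53/6)²=1225/36
  (14-53/6)²=961/36
Σ(x-μ)² = 797/6
σ² = (797/6)/6 = 797/36

σ = √(797/36) ≈ 4.7052


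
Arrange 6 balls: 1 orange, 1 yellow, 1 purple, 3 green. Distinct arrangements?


6!/(1!×1!×1!×3!) = 120

120


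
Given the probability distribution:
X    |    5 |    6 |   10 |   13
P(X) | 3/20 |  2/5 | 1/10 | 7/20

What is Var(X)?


E[X] = 87/10
E[X²] = 873/10
Var(X) = E[X²] - (E[X])² = 873/10 - 7569/100 = 1161/100

Var(X) = 1161/100 ≈ 11.6100


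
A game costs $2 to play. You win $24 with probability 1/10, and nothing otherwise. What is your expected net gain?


E[gain] = (24-2)×1/10 + (-2)×9/10
= 11/5 - 9/5 = 2/5

Expected net gain = $2/5 ≈ $0.40


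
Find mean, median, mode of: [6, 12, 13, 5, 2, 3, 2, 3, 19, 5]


Sorted: [2, 2, 3, 3, 5, 5, 6, 12, 13, 19]
Mean = 70/10 = 7
Median = 5
Freq: {6: 1, 12: 1, 13: 1, 5: 2, 2: 2, 3: 2, 19: 1}
Mode: [2, 3, 5]

Mean=7, Median=5, Mode=[2, 3, 5]


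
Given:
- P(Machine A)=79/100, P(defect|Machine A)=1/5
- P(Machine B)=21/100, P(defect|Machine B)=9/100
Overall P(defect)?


P(B) = Σ P(B|Aᵢ)×P(Aᵢ)
  1/5×79/100 = 79/500
  9/100×21/100 = 189/10000
Sum = 1769/10000

P(defect) = 1769/10000 ≈ 17.69%


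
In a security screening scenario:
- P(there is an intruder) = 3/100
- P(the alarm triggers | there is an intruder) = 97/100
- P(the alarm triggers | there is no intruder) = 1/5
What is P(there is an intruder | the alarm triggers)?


Using Bayes' theorem:
P(A|B) = P(B|A)·P(A) / P(B)

P(the alarm triggers) = 97/100 × 3/100 + 1/5 × 97/100
= 291/10000 + 97/500 = 2231/10000

P(there is an intruder|the alarm triggers) = (291/10000) / (2231/10000) = 3/23

P(there is an intruder|the alarm triggers) = 3/23 ≈ 13.04%


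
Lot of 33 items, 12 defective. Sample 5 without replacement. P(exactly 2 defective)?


Hypergeometric: C(12,2)×C(21,3)/C(33,5)
= 66×1330/237336 = 665/1798

P(X=2) = 665/1798 ≈ 36.99%


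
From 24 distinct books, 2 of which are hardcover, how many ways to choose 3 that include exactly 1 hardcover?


Choose 1 of the 2 hardcovers and 2 of the other 22 books:
C(2,1)×C(22,2) = 2×231 = 462

462


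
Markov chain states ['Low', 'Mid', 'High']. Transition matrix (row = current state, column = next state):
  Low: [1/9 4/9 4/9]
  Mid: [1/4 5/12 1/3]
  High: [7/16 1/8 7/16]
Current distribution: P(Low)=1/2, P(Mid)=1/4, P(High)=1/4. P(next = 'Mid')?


P(next=Mid) = Σᵢ P(now=i)×P(i→Mid)
= 1/2×4/9 + 1/4×5/12 + 1/4×1/8
= 2/9 + 5/48 + 1/32 = 103/288

P = 103/288 ≈ 0.3576


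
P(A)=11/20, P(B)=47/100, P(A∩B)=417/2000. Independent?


P(A)×P(B) = 517/2000
P(A∩B) = 417/2000
Not equal → NOT independent

No, not independent


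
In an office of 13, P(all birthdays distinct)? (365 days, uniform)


P(all different) = Π(365-i)/365 for i=0..12
= (365/365)×(364/365)×...×(353/365)
= 0.805590

P ≈ 0.8056 ≈ 80.56%


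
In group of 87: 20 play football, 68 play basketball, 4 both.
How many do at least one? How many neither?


|A∪B| = 20+68-4 = 84
Neither = 87-84 = 3

At least one: 84; Neither: 3


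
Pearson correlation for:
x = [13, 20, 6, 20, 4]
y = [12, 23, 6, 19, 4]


n=5, Σx=63, Σy=64, Σxy=1048, Σx²=1021, Σy²=1086
r = (5×1048 - 63×64)/√((5×1021 - 63²)(5×1086 - 64²))
= 1208/√(1136×1334) = 1208/√1515424 ≈ 1208/1231.0256 ≈ 0.9813

r ≈ 0.9813


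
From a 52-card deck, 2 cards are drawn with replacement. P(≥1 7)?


P(not a 7) = 48/52 = 12/13
P(none in 2 draws) = (12/13)^2 = 144/169
P(≥1 7) = 1 - 144/169 = 25/169

P = 25/169 ≈ 14.79%


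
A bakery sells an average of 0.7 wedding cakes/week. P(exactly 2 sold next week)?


Poisson(λ=0.7): P(X=2) = e^(-λ)×λ^k/k!
= e^(-0.7) × 0.7^2 / 2!
≈ 0.4965853038 × 0.49 / 2 ≈ 0.121663

P(X=2) ≈ 0.121663 ≈ 12.17%


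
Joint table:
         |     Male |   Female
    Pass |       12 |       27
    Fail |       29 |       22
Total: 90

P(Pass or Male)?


P(Pass∨Male) = P(Pass) + P(Male) - P(Pass∧Male)
= (39 + 41 - 12)/90 = 68/90 = 34/45

P = 34/45 ≈ 75.56%


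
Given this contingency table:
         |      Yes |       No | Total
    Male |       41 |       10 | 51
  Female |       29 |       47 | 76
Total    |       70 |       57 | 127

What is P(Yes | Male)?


P(Yes | Male) = 41/(41+10) = 41/51

P(Yes|Male) = 41/51 ≈ 80.39%


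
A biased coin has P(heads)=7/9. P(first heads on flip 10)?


Geometric: P(X=10) = (1-p)^(k-1)×p = (2/9)^9×7/9 = 3584/3486784401

P(X=10) = 3584/3486784401 ≈ 0.00%


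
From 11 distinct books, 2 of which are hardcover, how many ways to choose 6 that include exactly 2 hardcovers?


Choose 2 of the 2 hardcovers and 4 of the other 9 books:
C(2,2)×C(9,4) = 1×126 = 126

126


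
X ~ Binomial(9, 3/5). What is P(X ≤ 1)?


P(X ≤ 1) = Σ P(X=i) for i=0..1
P(X=0) = 512/1953125
P(X=1) = 6912/1953125
Sum = 7424/1953125

P(X ≤ 1) = 7424/1953125 ≈ 0.38%


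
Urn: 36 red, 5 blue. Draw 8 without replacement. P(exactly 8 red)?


Hypergeometric: C(36,8)×C(5,0)/C(41,8)
= 30260340×1/95548245 = 118668/374699

P(X=8) = 118668/374699 ≈ 31.67%


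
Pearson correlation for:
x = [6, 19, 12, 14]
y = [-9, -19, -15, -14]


n=4, Σx=51, Σy=-57, Σxy=-791, Σx²=737, Σy²=863
r = (4×(-791) - 51×(-57))/√((4×737 - 51²)(4×863 - (-57)²))
= -257/√(347×203) = -257/√70441 ≈ -257/265.4072 ≈ -0.9683

r ≈ -0.9683


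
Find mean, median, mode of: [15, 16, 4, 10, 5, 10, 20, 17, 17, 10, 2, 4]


Sorted: [2, 4, 4, 5, 10, 10, 10, 15, 16, 17, 17, 20]
Mean = 130/12 = 65/6
Median = 10
Freq: {15: 1, 16: 1, 4: 2, 10: 3, 5: 1, 20: 1, 17: 2, 2: 1}
Mode: [10]

Mean=65/6, Median=10, Mode=10


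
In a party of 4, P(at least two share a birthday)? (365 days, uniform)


P(all different) = Π(365-i)/365 for i=0..3
= 0.983644
P(match) = 1 - 0.983644 = 0.016356

P ≈ 0.0164 ≈ 1.64%


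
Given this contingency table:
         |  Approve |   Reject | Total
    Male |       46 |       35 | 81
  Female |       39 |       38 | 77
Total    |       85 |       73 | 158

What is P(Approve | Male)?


P(Approve | Male) = 46/(46+35) = 46/81

P(Approve|Male) = 46/81 ≈ 56.79%


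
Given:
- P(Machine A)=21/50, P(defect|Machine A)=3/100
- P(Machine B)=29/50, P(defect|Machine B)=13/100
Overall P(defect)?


P(B) = Σ P(B|Aᵢ)×P(Aᵢ)
  3/100×21/50 = 63/5000
  13/100×29/50 = 377/5000
Sum = 11/125

P(defect) = 11/125 ≈ 8.80%


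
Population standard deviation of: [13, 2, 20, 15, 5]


Mean = 55/5 = 11
  (13-11)²=4
  (2-11)²=81
  (20-11)²=81
  (15-11)²=16
  (5-11)²=36
Σ(x-μ)² = 218
σ² = 218/5

σ = √(218/5) ≈ 6.6030


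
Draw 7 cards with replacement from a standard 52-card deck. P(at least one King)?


P(not a King) = 48/52 = 12/13
P(none in 7 draws) = (12/13)^7 = 35831808/62748517
P(≥1 King) = 1 - 35831808/62748517 = 26916709/62748517

P = 26916709/62748517 ≈ 42.90%


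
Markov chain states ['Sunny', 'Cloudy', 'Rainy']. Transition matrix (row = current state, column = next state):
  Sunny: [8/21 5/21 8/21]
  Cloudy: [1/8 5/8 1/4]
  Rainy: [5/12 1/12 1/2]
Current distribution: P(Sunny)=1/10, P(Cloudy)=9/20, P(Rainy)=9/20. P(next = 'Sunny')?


P(next=Sunny) = Σᵢ P(now=i)×P(i→Sunny)
= 1/10×8/21 + 9/20×1/8 + 9/20×5/12
= 4/105 + 9/160 + 3/16 = 947/3360

P = 947/3360 ≈ 0.2818


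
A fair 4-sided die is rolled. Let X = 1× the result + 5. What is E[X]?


E[die] = (1+4)/2 = 5/2
E[X] = 1×5/2 + 5 = 15/2

E[X] = 15/2


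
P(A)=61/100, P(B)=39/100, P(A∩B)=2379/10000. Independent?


P(A)×P(B) = 2379/10000
P(A∩B) = 2379/10000
Equal ✓ → Independent

Yes, independent


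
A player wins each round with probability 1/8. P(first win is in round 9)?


Geometric: P(X=9) = (1-p)^(k-1)×p = (7/8)^8×1/8 = 5764801/134217728

P(X=9) = 5764801/134217728 ≈ 4.30%


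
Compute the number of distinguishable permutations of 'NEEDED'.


Letters: 6, freq: {'N': 1, 'E': 3, 'D': 2}
6!/(1!×3!×2!) = 720/12 = 60

60


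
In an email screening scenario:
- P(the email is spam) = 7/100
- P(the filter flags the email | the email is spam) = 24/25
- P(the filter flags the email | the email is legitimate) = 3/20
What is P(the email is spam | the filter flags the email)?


Using Bayes' theorem:
P(A|B) = P(B|A)·P(A) / P(B)

P(the filter flags the email) = 24/25 × 7/100 + 3/20 × 93/100
= 42/625 + 279/2000 = 2067/10000

P(the email is spam|the filter flags the email) = (42/625) / (2067/10000) = 224/689

P(the email is spam|the filter flags the email) = 224/689 ≈ 32.51%


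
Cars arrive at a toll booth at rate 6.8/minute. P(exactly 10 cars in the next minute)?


Poisson(λ=6.8): P(X=10) = e^(-λ)×λ^k/k!
= e^(-6.8) × 6.8^10 / 10!
≈ 0.001113775148 × 211392282.016 / 3628800 ≈ 0.064882

P(X=10) ≈ 0.064882 ≈ 6.49%


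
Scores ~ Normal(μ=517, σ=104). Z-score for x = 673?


z = (x - μ)/σ = (673 - 517)/104 = 1.5

z = 1.5


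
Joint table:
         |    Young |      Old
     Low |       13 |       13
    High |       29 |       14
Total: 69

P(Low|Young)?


P(Low|Young) = 13/(13+29) = 13/42

P = 13/42 ≈ 30.95%


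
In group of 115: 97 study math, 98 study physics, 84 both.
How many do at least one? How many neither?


|A∪B| = 97+98-84 = 111
Neither = 115-111 = 4

At least one: 111; Neither: 4


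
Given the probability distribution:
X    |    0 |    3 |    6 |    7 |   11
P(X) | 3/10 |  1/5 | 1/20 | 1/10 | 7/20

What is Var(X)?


E[X] = 109/20
E[X²] = 1017/20
Var(X) = E[X²] - (E[X])² = 1017/20 - 11881/400 = 8459/400

Var(X) = 8459/400 ≈ 21.1475


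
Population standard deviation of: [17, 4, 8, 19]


Mean = 48/4 = 12
  (17-12)²=25
  (4-12)²=64
  (8-12)²=16
  (19-12)²=49
Σ(x-μ)² = 154
σ² = 154/4 = 77/2

σ = √(77/2) ≈ 6.2048


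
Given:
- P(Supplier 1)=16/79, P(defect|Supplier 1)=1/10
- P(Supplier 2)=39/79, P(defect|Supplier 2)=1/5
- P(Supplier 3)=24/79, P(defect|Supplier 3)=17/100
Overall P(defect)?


P(B) = Σ P(B|Aᵢ)×P(Aᵢ)
  1/10×16/79 = 8/395
  1/5×39/79 = 39/395
  17/100×24/79 = 102/1975
Sum = 337/1975

P(defect) = 337/1975 ≈ 17.06%


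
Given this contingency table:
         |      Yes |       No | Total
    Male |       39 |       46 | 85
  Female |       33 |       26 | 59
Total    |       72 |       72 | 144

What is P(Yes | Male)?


P(Yes | Male) = 39/(39+46) = 39/85

P(Yes|Male) = 39/85 ≈ 45.88%


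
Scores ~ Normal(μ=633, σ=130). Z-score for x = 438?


z = (x - μ)/σ = (438 - 633)/130 = -1.5

z = -1.5


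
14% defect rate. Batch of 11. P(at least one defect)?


P(all good) = (43/50)^11 = 929293739471222707/4882812500000000000
P(≥1 defect) = 3953518760528777293/4882812500000000000

P = 3953518760528777293/4882812500000000000 ≈ 80.97%


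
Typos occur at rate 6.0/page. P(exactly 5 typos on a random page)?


Poisson(λ=6.0): P(X=5) = e^(-λ)×λ^k/k!
= e^(-6.0) × 6.0^5 / 5!
≈ 0.002478752177 × 7776 / 120 ≈ 0.160623

P(X=5) ≈ 0.160623 ≈ 16.06%


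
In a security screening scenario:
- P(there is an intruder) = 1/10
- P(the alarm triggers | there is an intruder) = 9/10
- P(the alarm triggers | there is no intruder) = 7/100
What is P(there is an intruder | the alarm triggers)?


Using Bayes' theorem:
P(A|B) = P(B|A)·P(A) / P(B)

P(the alarm triggers) = 9/10 × 1/10 + 7/100 × 9/10
= 9/100 + 63/1000 = 153/1000

P(there is an intruder|the alarm triggers) = (9/100) / (153/1000) = 10/17

P(there is an intruder|the alarm triggers) = 10/17 ≈ 58.82%


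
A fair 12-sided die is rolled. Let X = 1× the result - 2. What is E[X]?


E[die] = (1+12)/2 = 13/2
E[X] = 1×13/2 - 2 = 9/2

E[X] = 9/2


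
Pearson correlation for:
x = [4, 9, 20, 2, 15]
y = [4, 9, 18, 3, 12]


n=5, Σx=50, Σy=46, Σxy=643, Σx²=726, Σy²=574
r = (5×643 - 50×46)/√((5×726 - 50²)(5×574 - 46²))
= 915/√(1130×754) = 915/√852020 ≈ 915/923.0493 ≈ 0.9913

r ≈ 0.9913


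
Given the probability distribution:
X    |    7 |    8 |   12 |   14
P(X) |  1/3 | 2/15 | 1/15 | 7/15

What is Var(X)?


E[X] = 161/15
E[X²] = 1889/15
Var(X) = E[X²] - (E[X])² = 1889/15 - 25921/225 = 2414/225

Var(X) = 2414/225 ≈ 10.7289


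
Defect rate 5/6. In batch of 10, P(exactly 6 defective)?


Binomial: P(X=6) = C(10,6)×p^6×(1-p)^4
= 210 × 15625/46656 × 1/1296 = 546875/10077696

P(X=6) = 546875/10077696 ≈ 5.43%


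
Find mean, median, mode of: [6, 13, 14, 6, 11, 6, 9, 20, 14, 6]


Sorted: [6, 6, 6, 6, 9, 11, 13, 14, 14, 20]
Mean = 105/10 = 21/2
Median = 10
Freq: {6: 4, 13: 1, 14: 2, 11: 1, 9: 1, 20: 1}
Mode: [6]

Mean=21/2, Median=10, Mode=6


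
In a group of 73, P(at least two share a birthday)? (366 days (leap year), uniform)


P(all different) = Π(366-i)/366 for i=0..72
= 0.000449
P(match) = 1 - 0.000449 = 0.999551

P ≈ 0.9996 ≈ 99.96%


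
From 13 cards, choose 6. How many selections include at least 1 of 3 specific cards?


Complement: C(13,6) - C(10,6) = 1716 - 210 = 1506

1506


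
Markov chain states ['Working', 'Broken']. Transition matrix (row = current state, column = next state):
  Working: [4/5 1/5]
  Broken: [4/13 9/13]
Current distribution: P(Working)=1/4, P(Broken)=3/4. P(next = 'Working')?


P(next=Working) = Σᵢ P(now=i)×P(i→Working)
= 1/4×4/5 + 3/4×4/13
= 1/5 + 3/13 = 28/65

P = 28/65 ≈ 0.4308


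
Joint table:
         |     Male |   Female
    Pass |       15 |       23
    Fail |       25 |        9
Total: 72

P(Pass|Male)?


P(Pass|Male) = 15/(15+25) = 15/40 = 3/8

P = 3/8 ≈ 37.50%


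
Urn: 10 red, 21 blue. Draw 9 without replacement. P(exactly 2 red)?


Hypergeometric: C(10,2)×C(21,7)/C(31,9)
= 45×116280/20160075 = 69768/268801

P(X=2) = 69768/268801 ≈ 25.96%


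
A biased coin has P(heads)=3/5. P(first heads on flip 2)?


Geometric: P(X=2) = (1-p)^(k-1)×p = (2/5)^1×3/5 = 6/25

P(X=2) = 6/25 ≈ 24.00%


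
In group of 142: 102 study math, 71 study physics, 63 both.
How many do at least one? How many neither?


|A∪B| = 102+71-63 = 110
Neither = 142-110 = 32

At least one: 110; Neither: 32


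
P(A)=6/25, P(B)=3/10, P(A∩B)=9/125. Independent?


P(A)×P(B) = 9/125
P(A∩B) = 9/125
Equal ✓ → Independent

Yes, independent


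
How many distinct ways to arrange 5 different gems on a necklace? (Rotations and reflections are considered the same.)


Free circular arrangements: rotations and reflections both identified.
(n-1)!/2 = 4!/2 = 24/2 = 12

12


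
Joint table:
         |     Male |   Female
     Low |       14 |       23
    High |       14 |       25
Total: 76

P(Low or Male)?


P(Low∨Male) = P(Low) + P(Male) - P(Low∧Male)
= (37 + 28 - 14)/76 = 51/76

P = 51/76 ≈ 67.11%


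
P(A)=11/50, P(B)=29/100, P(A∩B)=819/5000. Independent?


P(A)×P(B) = 319/5000
P(A∩B) = 819/5000
Not equal → NOT independent

No, not independent


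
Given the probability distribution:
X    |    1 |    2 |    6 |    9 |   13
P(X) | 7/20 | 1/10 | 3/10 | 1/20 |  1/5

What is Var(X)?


E[X] = 27/5
E[X²] = 247/5
Var(X) = E[X²] - (E[X])² = 247/5 - 729/25 = 506/25

Var(X) = 506/25 ≈ 20.2400


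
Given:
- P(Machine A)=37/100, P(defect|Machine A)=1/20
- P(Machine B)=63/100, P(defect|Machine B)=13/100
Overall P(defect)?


P(B) = Σ P(B|Aᵢ)×P(Aᵢ)
  1/20×37/100 = 37/2000
  13/100×63/100 = 819/10000
Sum = 251/2500

P(defect) = 251/2500 ≈ 10.04%


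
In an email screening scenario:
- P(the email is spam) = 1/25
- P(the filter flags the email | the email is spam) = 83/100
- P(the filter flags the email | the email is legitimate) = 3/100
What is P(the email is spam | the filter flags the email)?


Using Bayes' theorem:
P(A|B) = P(B|A)·P(A) / P(B)

P(the filter flags the email) = 83/100 × 1/25 + 3/100 × 24/25
= 83/2500 + 18/625 = 31/500

P(the email is spam|the filter flags the email) = (83/2500) / (31/500) = 83/155

P(the email is spam|the filter flags the email) = 83/155 ≈ 53.55%


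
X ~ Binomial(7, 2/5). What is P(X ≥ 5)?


P(X ≥ 5) = Σ P(X=i) for i=5..7
P(X=5) = 6048/78125
P(X=6) = 1344/78125
P(X=7) = 128/78125
Sum = 1504/15625

P(X ≥ 5) = 1504/15625 ≈ 9.63%


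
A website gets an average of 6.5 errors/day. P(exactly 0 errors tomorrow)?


Poisson(λ=6.5): P(X=0) = e^(-λ)×λ^k/k!
= e^(-6.5) × 6.5^0 / 0!
≈ 0.001503439193 × 1 / 1 ≈ 0.001503

P(X=0) ≈ 0.001503 ≈ 0.15%


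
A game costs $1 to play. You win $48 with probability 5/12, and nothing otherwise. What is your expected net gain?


E[gain] = (48-1)×5/12 + (-1)×7/12
= 235/12 - 7/12 = 19

Expected net gain = $19 ≈ $19.00


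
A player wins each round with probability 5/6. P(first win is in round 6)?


Geometric: P(X=6) = (1-p)^(k-1)×p = (1/6)^5×5/6 = 5/46656

P(X=6) = 5/46656 ≈ 0.01%


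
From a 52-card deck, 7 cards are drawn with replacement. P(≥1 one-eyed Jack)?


P(not a one-eyed Jack) = 50/52 = 25/26
P(none in 7 draws) = (25/26)^7 = 6103515625/8031810176
P(≥1 one-eyed Jack) = 1 - 6103515625/8031810176 = 1928294551/8031810176

P = 1928294551/8031810176 ≈ 24.01%


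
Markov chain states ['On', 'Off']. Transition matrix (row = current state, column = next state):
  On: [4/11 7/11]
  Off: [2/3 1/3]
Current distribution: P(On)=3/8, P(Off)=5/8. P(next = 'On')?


P(next=On) = Σᵢ P(now=i)×P(i→On)
= 3/8×4/11 + 5/8×2/3
= 3/22 + 5/12 = 73/132

P = 73/132 ≈ 0.5530


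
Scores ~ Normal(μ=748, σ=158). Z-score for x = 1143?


z = (x - μ)/σ = (1143 - 748)/158 = 2.5

z = 2.5


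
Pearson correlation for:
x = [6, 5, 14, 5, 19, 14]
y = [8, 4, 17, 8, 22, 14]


n=6, Σx=63, Σy=73, Σxy=960, Σx²=839, Σy²=1113
r = (6×960 - 63×73)/√((6×839 - 63²)(6×1113 - 73²))
= 1161/√(1065×1349) = 1161/√1436685 ≈ 1161/1198.6180 ≈ 0.9686

r ≈ 0.9686


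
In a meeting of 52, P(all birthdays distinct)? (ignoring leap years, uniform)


P(all different) = Π(365-i)/365 for i=0..51
= (365/365)×(364/365)×...×(314/365)
= 0.021995

P ≈ 0.0220 ≈ 2.20%


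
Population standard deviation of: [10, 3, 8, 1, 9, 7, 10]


Mean = 48/7
  (10-48/7)²=484/49
  (3-48/7)²=729/49
  (8-48/7)²=64/49
  (1-48/7)²=1681/49
  (9-48/7)²=225/49
  (7-48/7)²=1/49
  (10-48/7)²=484/49
Σ(x-μ)² = 524/7
σ² = (524/7)/7 = 524/49

σ = √(524/49) ≈ 3.2701


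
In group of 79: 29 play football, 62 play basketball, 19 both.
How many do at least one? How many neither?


|A∪B| = 29+62-19 = 72
Neither = 79-72 = 7

At least one: 72; Neither: 7


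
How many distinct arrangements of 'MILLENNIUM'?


Letters: 10, freq: {'M': 2, 'I': 2, 'L': 2, 'E': 1, 'N': 2, 'U': 1}
10!/(2!×2!×2!×1!×2!×1!) = 3628800/16 = 226800

226800


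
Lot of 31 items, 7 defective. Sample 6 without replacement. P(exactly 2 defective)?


Hypergeometric: C(7,2)×C(24,4)/C(31,6)
= 21×10626/736281 = 3542/11687

P(X=2) = 3542/11687 ≈ 30.31%


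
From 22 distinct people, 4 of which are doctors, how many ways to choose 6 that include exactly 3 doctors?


Choose 3 of the 4 doctors and 3 of the other 18 people:
C(4,3)×C(18,3) = 4×816 = 3264

3264


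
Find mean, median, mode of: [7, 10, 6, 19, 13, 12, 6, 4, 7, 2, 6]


Sorted: [2, 4, 6, 6, 6, 7, 7, 10, 12, 13, 19]
Mean = 92/11
Median = 7
Freq: {7: 2, 10: 1, 6: 3, 19: 1, 13: 1, 12: 1, 4: 1, 2: 1}
Mode: [6]

Mean=92/11, Median=7, Mode=6


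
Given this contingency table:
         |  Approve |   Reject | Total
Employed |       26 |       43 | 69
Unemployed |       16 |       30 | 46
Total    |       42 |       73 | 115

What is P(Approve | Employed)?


P(Approve | Employed) = 26/(26+43) = 26/69

P(Approve|Employed) = 26/69 ≈ 37.68%


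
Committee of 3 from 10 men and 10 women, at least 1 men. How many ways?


Count by #men:
  1M,2W: C(10,1)×C(10,2)=450
  2M,1W: C(10,2)×C(10,1)=450
  3M,0W: C(10,3)×C(10,0)=120
Total = 1020

1020


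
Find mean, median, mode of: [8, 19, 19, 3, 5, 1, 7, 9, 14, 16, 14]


Sorted: [1, 3, 5, 7, 8, 9, 14, 14, 16, 19, 19]
Mean = 115/11
Median = 9
Freq: {8: 1, 19: 2, 3: 1, 5: 1, 1: 1, 7: 1, 9: 1, 14: 2, 16: 1}
Mode: [14, 19]

Mean=115/11, Median=9, Mode=[14, 19]


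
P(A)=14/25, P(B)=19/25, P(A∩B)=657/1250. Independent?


P(A)×P(B) = 266/625
P(A∩B) = 657/1250
Not equal → NOT independent

No, not independent


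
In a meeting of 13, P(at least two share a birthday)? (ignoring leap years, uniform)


P(all different) = Π(365-i)/365 for i=0..12
= 0.805590
P(match) = 1 - 0.805590 = 0.194410

P ≈ 0.1944 ≈ 19.44%


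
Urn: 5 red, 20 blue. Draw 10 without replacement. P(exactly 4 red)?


Hypergeometric: C(5,4)×C(20,6)/C(25,10)
= 5×38760/3268760 = 15/253

P(X=4) = 15/253 ≈ 5.93%


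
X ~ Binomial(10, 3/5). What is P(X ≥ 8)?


P(X ≥ 8) = Σ P(X=i) for i=8..10
P(X=8) = 236196/1953125
P(X=9) = 78732/1953125
P(X=10) = 59049/9765625
Sum = 1633689/9765625

P(X ≥ 8) = 1633689/9765625 ≈ 16.73%


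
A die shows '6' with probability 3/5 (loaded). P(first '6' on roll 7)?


Geometric: P(X=7) = (1-p)^(k-1)×p = (2/5)^6×3/5 = 192/78125

P(X=7) = 192/78125 ≈ 0.25%


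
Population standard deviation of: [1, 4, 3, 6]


Mean = 14/4 = 7/2
  (1-7/2)²=25/4
  (4-7/2)²=1/4
  (3-7/2)²=1/4
  (6-7/2)²=25/4
Σ(x-μ)² = 13
σ² = 13/4

σ = √(13/4) ≈ 1.8028


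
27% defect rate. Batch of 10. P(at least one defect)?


P(all good) = (73/100)^10 = 4297625829703557649/100000000000000000000
P(≥1 defect) = 95702374170296442351/100000000000000000000

P = 95702374170296442351/100000000000000000000 ≈ 95.70%


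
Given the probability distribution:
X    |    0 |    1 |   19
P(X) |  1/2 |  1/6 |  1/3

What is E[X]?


E[X] = Σ x·P(X=x)
= (0)×(1/2) + (1)×(1/6) + (19)×(1/3)
= 13/2

E[X] = 13/2


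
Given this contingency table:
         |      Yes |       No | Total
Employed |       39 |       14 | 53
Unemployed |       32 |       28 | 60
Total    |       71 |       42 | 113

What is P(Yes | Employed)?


P(Yes | Employed) = 39/(39+14) = 39/53

P(Yes|Employed) = 39/53 ≈ 73.58%


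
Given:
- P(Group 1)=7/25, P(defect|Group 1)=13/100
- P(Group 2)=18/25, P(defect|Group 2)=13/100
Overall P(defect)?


P(B) = Σ P(B|Aᵢ)×P(Aᵢ)
  13/100×7/25 = 91/2500
  13/100×18/25 = 117/1250
Sum = 13/100

P(defect) = 13/100 ≈ 13.00%


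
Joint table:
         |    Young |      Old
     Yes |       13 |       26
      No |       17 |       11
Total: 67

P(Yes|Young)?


P(Yes|Young) = 13/(13+17) = 13/30

P = 13/30 ≈ 43.33%


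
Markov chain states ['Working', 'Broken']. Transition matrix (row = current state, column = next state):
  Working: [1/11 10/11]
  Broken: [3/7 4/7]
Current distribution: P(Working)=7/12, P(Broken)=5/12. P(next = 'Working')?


P(next=Working) = Σᵢ P(now=i)×P(i→Working)
= 7/12×1/11 + 5/12×3/7
= 7/132 + 5/28 = 107/462

P = 107/462 ≈ 0.2316


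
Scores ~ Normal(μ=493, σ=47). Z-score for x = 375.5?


z = (x - μ)/σ = (375.5 - 493)/47 = -2.5

z = -2.5


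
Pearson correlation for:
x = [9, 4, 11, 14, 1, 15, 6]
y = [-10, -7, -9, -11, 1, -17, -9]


n=7, Σx=60, Σy=-62, Σxy=-679, Σx²=676, Σy²=722
r = (7×(-679) - 60×(-62))/√((7×676 - 60²)(7×722 - (-62)²))
= -1033/√(1132×1210) = -1033/√1369720 ≈ -1033/1170.3504 ≈ -0.8826

r ≈ -0.8826


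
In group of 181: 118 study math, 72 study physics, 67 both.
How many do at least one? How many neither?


|A∪B| = 118+72-67 = 123
Neither = 181-123 = 58

At least one: 123; Neither: 58


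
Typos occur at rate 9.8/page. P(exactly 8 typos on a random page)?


Poisson(λ=9.8): P(X=8) = e^(-λ)×λ^k/k!
= e^(-9.8) × 9.8^8 / 8!
≈ 5.545159943e-05 × 85076302.2582 / 40320 ≈ 0.117004

P(X=8) ≈ 0.117004 ≈ 11.70%


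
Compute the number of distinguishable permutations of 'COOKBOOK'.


Letters: 8, freq: {'C': 1, 'O': 4, 'K': 2, 'B': 1}
8!/(1!×4!×2!×1!) = 40320/48 = 840

840


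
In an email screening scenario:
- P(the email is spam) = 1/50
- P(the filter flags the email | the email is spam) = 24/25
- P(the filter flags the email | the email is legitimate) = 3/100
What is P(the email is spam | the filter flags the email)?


Using Bayes' theorem:
P(A|B) = P(B|A)·P(A) / P(B)

P(the filter flags the email) = 24/25 × 1/50 + 3/100 × 49/50
= 12/625 + 147/5000 = 243/5000

P(the email is spam|the filter flags the email) = (12/625) / (243/5000) = 32/81

P(the email is spam|the filter flags the email) = 32/81 ≈ 39.51%


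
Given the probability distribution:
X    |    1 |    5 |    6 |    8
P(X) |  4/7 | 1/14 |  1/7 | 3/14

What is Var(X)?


E[X] = 7/2
E[X²] = 297/14
Var(X) = E[X²] - (E[X])² = 297/14 - 49/4 = 251/28

Var(X) = 251/28 ≈ 8.9643


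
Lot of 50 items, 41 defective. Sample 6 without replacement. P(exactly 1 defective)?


Hypergeometric: C(41,1)×C(9,5)/C(50,6)
= 41×126/15890700 = 123/378350

P(X=1) = 123/378350 ≈ 0.03%


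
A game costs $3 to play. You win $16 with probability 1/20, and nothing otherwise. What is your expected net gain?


E[gain] = (16-3)×1/20 + (-3)×19/20
= 13/20 - 57/20 = -11/5

Expected net gain = $-11/5 ≈ $-2.20


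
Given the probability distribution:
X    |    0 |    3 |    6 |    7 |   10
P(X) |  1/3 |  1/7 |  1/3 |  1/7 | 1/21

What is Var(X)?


E[X] = 82/21
E[X²] = 526/21
Var(X) = E[X²] - (E[X])² = 526/21 - 6724/441 = 4322/441

Var(X) = 4322/441 ≈ 9.8005


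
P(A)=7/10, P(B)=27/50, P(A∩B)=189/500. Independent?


P(A)×P(B) = 189/500
P(A∩B) = 189/500
Equal ✓ → Independent

Yes, independent


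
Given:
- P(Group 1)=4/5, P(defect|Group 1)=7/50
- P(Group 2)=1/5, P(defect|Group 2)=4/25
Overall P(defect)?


P(B) = Σ P(B|Aᵢ)×P(Aᵢ)
  7/50×4/5 = 14/125
  4/25×1/5 = 4/125
Sum = 18/125

P(defect) = 18/125 ≈ 14.40%


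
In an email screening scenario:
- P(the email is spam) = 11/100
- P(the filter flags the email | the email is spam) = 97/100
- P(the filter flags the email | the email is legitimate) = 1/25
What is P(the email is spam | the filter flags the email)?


Using Bayes' theorem:
P(A|B) = P(B|A)·P(A) / P(B)

P(the filter flags the email) = 97/100 × 11/100 + 1/25 × 89/100
= 1067/10000 + 89/2500 = 1423/10000

P(the email is spam|the filter flags the email) = (1067/10000) / (1423/10000) = 1067/1423

P(the email is spam|the filter flags the email) = 1067/1423 ≈ 74.98%


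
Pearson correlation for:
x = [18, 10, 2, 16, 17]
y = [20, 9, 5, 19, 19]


n=5, Σx=63, Σy=72, Σxy=1087, Σx²=973, Σy²=1228
r = (5×1087 - 63×72)/√((5×973 - 63²)(5×1228 - 72²))
= 899/√(896×956) = 899/√856576 ≈ 899/925.5139 ≈ 0.9714

r ≈ 0.9714


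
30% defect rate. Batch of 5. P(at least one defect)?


P(all good) = (7/10)^5 = 16807/100000
P(≥1 defect) = 83193/100000

P = 83193/100000 ≈ 83.19%


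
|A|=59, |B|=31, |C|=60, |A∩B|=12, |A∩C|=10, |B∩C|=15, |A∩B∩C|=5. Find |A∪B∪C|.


|A∪B∪C| = 59+31+60-12-10-15+5 = 118

|A∪B∪C| = 118


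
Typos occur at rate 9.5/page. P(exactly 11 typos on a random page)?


Poisson(λ=9.5): P(X=11) = e^(-λ)×λ^k/k!
= e^(-9.5) × 9.5^11 / 11!
≈ 7.485182989e-05 × 56880009227.6 / 39916800 ≈ 0.106661

P(X=11) ≈ 0.106661 ≈ 10.67%


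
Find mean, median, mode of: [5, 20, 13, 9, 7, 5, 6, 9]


Sorted: [5, 5, 6, 7, 9, 9, 13, 20]
Mean = 74/8 = 37/4
Median = 8
Freq: {5: 2, 20: 1, 13: 1, 9: 2, 7: 1, 6: 1}
Mode: [5, 9]

Mean=37/4, Median=8, Mode=[5, 9]


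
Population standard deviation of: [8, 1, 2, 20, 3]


Mean = 34/5
  (8-34/5)²=36/25
  (1-34/5)²=841/25
  (2-34/5)²=576/25
  (20-34/5)²=4356/25
  (3-34/5)²=361/25
Σ(x-μ)² = 1234/5
σ² = (1234/5)/5 = 1234/25

σ = √(1234/25) ≈ 7.0257


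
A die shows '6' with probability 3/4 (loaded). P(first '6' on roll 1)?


Geometric: P(X=1) = (1-p)^(k-1)×p = (1/4)^0×3/4 = 3/4

P(X=1) = 3/4 ≈ 75.00%


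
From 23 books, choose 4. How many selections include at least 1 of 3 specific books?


Complement: C(23,4) - C(20,4) = 8855 - 4845 = 4010

4010


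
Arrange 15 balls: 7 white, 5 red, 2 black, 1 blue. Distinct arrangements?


15!/(7!×5!×2!×1!) = 1081080

1081080


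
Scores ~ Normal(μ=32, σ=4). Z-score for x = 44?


z = (x - μ)/σ = (44 - 32)/4 = 3.0

z = 3.0


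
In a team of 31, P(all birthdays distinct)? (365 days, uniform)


P(all different) = Π(365-i)/365 for i=0..30
= (365/365)×(364/365)×...×(335/365)
= 0.269545

P ≈ 0.2695 ≈ 26.95%


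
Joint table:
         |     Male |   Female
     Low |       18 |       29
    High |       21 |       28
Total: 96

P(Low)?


P(Low) = (18+29)/96 = 47/96

P(Low) = 47/96 ≈ 48.96%


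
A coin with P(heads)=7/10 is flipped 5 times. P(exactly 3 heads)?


Binomial: P(X=3) = C(5,3)×p^3×(1-p)^2
= 10 × 343/1000 × 9/100 = 3087/10000

P(X=3) = 3087/10000 ≈ 30.87%


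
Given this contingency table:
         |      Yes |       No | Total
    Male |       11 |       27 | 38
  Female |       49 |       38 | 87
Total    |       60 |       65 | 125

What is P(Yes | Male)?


P(Yes | Male) = 11/(11+27) = 11/38

P(Yes|Male) = 11/38 ≈ 28.95%


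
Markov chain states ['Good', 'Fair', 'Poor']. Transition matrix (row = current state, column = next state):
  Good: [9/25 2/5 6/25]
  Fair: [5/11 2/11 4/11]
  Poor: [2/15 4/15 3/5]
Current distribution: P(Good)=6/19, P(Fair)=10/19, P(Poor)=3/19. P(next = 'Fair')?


P(next=Fair) = Σᵢ P(now=i)×P(i→Fair)
= 6/19×2/5 + 10/19×2/11 + 3/19×4/15
= 12/95 + 20/209 + 4/95 = 276/1045

P = 276/1045 ≈ 0.2641


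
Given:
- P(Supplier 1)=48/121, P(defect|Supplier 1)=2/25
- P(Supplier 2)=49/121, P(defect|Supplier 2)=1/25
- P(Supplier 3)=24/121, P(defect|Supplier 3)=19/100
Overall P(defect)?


P(B) = Σ P(B|Aᵢ)×P(Aᵢ)
  2/25×48/121 = 96/3025
  1/25×49/121 = 49/3025
  19/100×24/121 = 114/3025
Sum = 259/3025

P(defect) = 259/3025 ≈ 8.56%


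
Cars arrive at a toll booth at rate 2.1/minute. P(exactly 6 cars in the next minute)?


Poisson(λ=2.1): P(X=6) = e^(-λ)×λ^k/k!
= e^(-2.1) × 2.1^6 / 6!
≈ 0.1224564283 × 85.766121 / 720 ≈ 0.014587

P(X=6) ≈ 0.014587 ≈ 1.46%


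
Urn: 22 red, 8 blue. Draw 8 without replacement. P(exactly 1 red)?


Hypergeometric: C(22,1)×C(8,7)/C(30,8)
= 22×8/5852925 = 176/5852925

P(X=1) = 176/5852925 ≈ 0.00%


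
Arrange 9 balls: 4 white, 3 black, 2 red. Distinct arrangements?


9!/(4!×3!×2!) = 1260

1260


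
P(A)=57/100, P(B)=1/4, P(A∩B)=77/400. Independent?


P(A)×P(B) = 57/400
P(A∩B) = 77/400
Not equal → NOT independent

No, not independent


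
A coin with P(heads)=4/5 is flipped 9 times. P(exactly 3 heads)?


Binomial: P(X=3) = C(9,3)×p^3×(1-p)^6
= 84 × 64/125 × 1/15625 = 5376/1953125

P(X=3) = 5376/1953125 ≈ 0.28%


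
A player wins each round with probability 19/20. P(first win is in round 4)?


Geometric: P(X=4) = (1-p)^(k-1)×p = (1/20)^3×19/20 = 19/160000

P(X=4) = 19/160000 ≈ 0.01%


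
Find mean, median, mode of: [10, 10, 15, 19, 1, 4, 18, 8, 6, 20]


Sorted: [1, 4, 6, 8, 10, 10, 15, 18, 19, 20]
Mean = 111/10
Median = 10
Freq: {10: 2, 15: 1, 19: 1, 1: 1, 4: 1, 18: 1, 8: 1, 6: 1, 20: 1}
Mode: [10]

Mean=111/10, Median=10, Mode=10


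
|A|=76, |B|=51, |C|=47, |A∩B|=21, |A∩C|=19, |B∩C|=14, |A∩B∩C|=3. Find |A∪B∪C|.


|A∪B∪C| = 76+51+47-21-19-14+3 = 123

|A∪B∪C| = 123


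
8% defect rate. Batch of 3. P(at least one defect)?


P(all good) = (23/25)^3 = 12167/15625
P(≥1 defect) = 3458/15625

P = 3458/15625 ≈ 22.13%


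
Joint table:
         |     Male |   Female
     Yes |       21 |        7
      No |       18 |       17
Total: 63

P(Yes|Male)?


P(Yes|Male) = 21/(21+18) = 21/39 = 7/13

P = 7/13 ≈ 53.85%


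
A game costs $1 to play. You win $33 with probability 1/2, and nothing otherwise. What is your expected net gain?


E[gain] = (33-1)×1/2 + (-1)×1/2
= 16 - 1/2 = 31/2

Expected net gain = $31/2 ≈ $15.50


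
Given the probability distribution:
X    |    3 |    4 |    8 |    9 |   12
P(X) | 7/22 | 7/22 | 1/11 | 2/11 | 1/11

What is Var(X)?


E[X] = 125/22
E[X²] = 915/22
Var(X) = E[X²] - (E[X])² = 915/22 - 15625/484 = 4505/484

Var(X) = 4505/484 ≈ 9.3079


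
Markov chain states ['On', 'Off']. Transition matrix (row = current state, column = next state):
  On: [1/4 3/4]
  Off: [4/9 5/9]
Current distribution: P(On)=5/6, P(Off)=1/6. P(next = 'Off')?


P(next=Off) = Σᵢ P(now=i)×P(i→Off)
= 5/6×3/4 + 1/6×5/9
= 5/8 + 5/54 = 155/216

P = 155/216 ≈ 0.7176


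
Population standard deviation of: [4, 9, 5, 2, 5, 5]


Mean = 30/6 = 5
  (4-5)²=1
  (9-5)²=16
  (5-5)²=0
  (2-5)²=9
  (5-5)²=0
  (5-5)²=0
Σ(x-μ)² = 26
σ² = 26/6 = 13/3

σ = √(13/3) ≈ 2.0817


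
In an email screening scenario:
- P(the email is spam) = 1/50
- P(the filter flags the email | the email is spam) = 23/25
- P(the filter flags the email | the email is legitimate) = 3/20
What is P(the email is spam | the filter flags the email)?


Using Bayes' theorem:
P(A|B) = P(B|A)·P(A) / P(B)

P(the filter flags the email) = 23/25 × 1/50 + 3/20 × 49/50
= 23/1250 + 147/1000 = 827/5000

P(the email is spam|the filter flags the email) = (23/1250) / (827/5000) = 92/827

P(the email is spam|the filter flags the email) = 92/827 ≈ 11.12%


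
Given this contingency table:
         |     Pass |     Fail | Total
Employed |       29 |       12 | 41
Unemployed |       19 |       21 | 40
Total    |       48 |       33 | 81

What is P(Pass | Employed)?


P(Pass | Employed) = 29/(29+12) = 29/41

P(Pass|Employed) = 29/41 ≈ 70.73%


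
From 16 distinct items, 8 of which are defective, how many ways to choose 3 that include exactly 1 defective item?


Choose 1 of the 8 defective items and 2 of the other 8 items:
C(8,1)×C(8,2) = 8×28 = 224

224


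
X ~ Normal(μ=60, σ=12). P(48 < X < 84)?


z₁=(48-60)/12=-1.0, z₂=(84-60)/12=2.0
P = Φ(2.0) - Φ(-1.0) = 0.977250 - 0.158655 = 0.818595 ≈ 0.8186

P(48 < X < 84) ≈ 0.8186


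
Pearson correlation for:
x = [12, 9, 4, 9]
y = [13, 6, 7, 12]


n=4, Σx=34, Σy=38, Σxy=346, Σx²=322, Σy²=398
r = (4×346 - 34×38)/√((4×322 - 34²)(4×398 - 38²))
= 92/√(132×148) = 92/√19536 ≈ 92/139.7712 ≈ 0.6582

r ≈ 0.6582


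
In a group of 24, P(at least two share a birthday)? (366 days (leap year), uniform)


P(all different) = Π(366-i)/366 for i=0..23
= 0.462654
P(match) = 1 - 0.462654 = 0.537346

P ≈ 0.5373 ≈ 53.73%


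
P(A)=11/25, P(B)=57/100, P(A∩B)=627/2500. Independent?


P(A)×P(B) = 627/2500
P(A∩B) = 627/2500
Equal ✓ → Independent

Yes, independent


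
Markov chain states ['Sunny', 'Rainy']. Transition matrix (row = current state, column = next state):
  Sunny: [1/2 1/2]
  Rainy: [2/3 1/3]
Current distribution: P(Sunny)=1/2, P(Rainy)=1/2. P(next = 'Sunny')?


P(next=Sunny) = Σᵢ P(now=i)×P(i→Sunny)
= 1/2×1/2 + 1/2×2/3
= 1/4 + 1/3 = 7/12

P = 7/12 ≈ 0.5833


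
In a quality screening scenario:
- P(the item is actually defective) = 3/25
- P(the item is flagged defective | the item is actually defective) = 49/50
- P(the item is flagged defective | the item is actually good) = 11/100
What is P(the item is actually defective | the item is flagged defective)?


Using Bayes' theorem:
P(A|B) = P(B|A)·P(A) / P(B)

P(the item is flagged defective) = 49/50 × 3/25 + 11/100 × 22/25
= 147/1250 + 121/1250 = 134/625

P(the item is actually defective|the item is flagged defective) = (147/1250) / (134/625) = 147/268

P(the item is actually defective|the item is flagged defective) = 147/268 ≈ 54.85%


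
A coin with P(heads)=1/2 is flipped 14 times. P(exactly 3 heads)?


Binomial: P(X=3) = C(14,3)×p^3×(1-p)^11
= 364 × 1/8 × 1/2048 = 91/4096

P(X=3) = 91/4096 ≈ 2.22%


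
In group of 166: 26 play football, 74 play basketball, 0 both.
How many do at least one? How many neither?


|A∪B| = 26+74-0 = 100
Neither = 166-100 = 66

At least one: 100; Neither: 66


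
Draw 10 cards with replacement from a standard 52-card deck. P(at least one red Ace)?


P(not a red Ace) = 50/52 = 25/26
P(none in 10 draws) = (25/26)^10 = 95367431640625/141167095653376
P(≥1 red Ace) = 1 - 95367431640625/141167095653376 = 45799664012751/141167095653376

P = 45799664012751/141167095653376 ≈ 32.44%
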